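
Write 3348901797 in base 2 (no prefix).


3348901797 = 11000111100111000010111110100101 in binary

11000111100111000010111110100101


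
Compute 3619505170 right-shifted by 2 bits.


0b11010111101111010100010000010010 >> 2 = 0b110101111011110101000100000100 = 904876292

904876292


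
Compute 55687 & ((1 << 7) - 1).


55687 & 127 = 7

7


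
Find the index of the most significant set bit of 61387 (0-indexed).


0b1110111111001011. Highest set bit at position 15

15


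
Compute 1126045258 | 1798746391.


0b1000011000111100001011001001010 | 0b1101011001101101011000100010111 = 0b1101011001111101011011101011111 = 1799272287

1799272287


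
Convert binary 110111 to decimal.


110111 in decimal = 55

55


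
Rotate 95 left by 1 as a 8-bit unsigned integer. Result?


Rotate 0b1011111 left by 1 (8-bit) = 0b10111110 = 190

190


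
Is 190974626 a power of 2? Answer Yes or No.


0b1011011000100000101010100010. Multiple bits set => No

No


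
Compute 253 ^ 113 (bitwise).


0b11111101 ^ 0b1110001 = 0b10001100 = 140

140


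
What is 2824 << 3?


0b101100001000 << 3 = 0b101100001000000 = 22592

22592


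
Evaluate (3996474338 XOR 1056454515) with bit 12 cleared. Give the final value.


Step 1: 3996474338 ^ 1056454515 = 3503123601
Step 2: 3503123601 & ~(1 << 12) = 3503123601

3503123601


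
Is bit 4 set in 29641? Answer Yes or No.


0b111001111001001, bit 4 = 0. No

No


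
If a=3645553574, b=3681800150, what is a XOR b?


3645553574 ^ 3681800150 = 37319792

37319792


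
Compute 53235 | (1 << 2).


53235 | (1 << 2) = 53235 | 4 = 53239

53239


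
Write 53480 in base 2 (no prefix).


53480 = 1101000011101000 in binary

1101000011101000


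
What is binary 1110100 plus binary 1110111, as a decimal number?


1110100 + 1110111 = 11101011 = 235

235


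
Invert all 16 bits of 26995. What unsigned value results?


26995 ^ 65535 = 38540

38540


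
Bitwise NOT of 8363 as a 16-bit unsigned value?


~0b10000010101011 = 0b1101111101010100 = 57172 (16-bit unsigned)

57172


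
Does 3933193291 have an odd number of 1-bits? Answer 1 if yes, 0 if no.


0b11101010011011111100010001001011 has 18 ones => parity 0

0


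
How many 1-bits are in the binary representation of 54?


0b110110 has 4 set bits

4


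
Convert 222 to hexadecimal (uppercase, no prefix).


222 = DE hex

DE


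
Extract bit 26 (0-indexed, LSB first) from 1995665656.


0b1110110111100110111000011111000, position 26 = 1

1


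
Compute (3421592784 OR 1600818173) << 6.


Step 1: 3421592784 | 1600818173 = 3757826045
Step 2: 3757826045 << 6 = 240500866880

240500866880


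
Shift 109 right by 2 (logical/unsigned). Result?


0b1101101 >> 2 = 0b11011 = 27

27


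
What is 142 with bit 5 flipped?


142 ^ (1 << 5) = 142 ^ 32 = 174

174


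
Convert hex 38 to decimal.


38 hex = 56 decimal

56


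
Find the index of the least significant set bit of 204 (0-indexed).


0b11001100. Lowest set bit at position 2

2


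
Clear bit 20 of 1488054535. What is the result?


1488054535 & ~(1 << 20) = 1487005959

1487005959


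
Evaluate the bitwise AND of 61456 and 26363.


0b1111000000010000 & 0b110011011111011 = 0b110000000010000 = 24592

24592


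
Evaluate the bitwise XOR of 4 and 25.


0b100 ^ 0b11001 = 0b11101 = 29

29


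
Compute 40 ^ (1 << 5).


40 ^ (1 << 5) = 40 ^ 32 = 8

8


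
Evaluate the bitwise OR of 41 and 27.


0b101001 | 0b11011 = 0b111011 = 59

59


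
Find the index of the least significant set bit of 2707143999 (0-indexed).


0b10100001010110111011110100111111. Lowest set bit at position 0

0


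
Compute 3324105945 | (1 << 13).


3324105945 | (1 << 13) = 3324105945 | 8192 = 3324114137

3324114137


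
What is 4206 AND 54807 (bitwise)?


0b1000001101110 & 0b1101011000010111 = 0b1000000000110 = 4102

4102


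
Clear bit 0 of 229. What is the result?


229 & ~(1 << 0) = 228

228


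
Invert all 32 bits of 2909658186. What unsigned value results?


2909658186 ^ 4294967295 = 1385309109

1385309109


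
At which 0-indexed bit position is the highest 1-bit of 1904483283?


0b1110001100001000001101111010011. Highest set bit at position 30

30


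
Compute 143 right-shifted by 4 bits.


0b10001111 >> 4 = 0b1000 = 8

8


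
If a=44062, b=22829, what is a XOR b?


44062 ^ 22829 = 62771

62771


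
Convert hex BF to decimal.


BF hex = 191 decimal

191


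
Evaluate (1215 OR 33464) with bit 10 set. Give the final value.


Step 1: 1215 | 33464 = 34495
Step 2: 34495 | (1 << 10) = 34495 | 1024 = 34495

34495


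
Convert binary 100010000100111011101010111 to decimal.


100010000100111011101010111 in decimal = 71464791

71464791


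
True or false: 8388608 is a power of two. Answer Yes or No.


0b100000000000000000000000. Only one bit set => Yes

Yes


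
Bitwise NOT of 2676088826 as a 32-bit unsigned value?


~0b10011111100000011101111111111010 = 0b1100000011111100010000000000101 = 1618878469 (32-bit unsigned)

1618878469


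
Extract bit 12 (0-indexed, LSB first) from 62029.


0b1111001001001101, position 12 = 1

1


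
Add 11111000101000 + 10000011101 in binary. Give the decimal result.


11111000101000 + 10000011101 = 100001001000101 = 16965

16965


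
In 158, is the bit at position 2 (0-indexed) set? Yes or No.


0b10011110, bit 2 = 1. Yes

Yes


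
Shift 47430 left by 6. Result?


0b1011100101000110 << 6 = 0b1011100101000110000000 = 3035520

3035520


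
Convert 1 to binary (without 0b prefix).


1 = 1 in binary

1


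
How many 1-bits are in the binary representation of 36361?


0b1000111000001001 has 6 set bits

6


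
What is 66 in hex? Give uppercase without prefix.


66 = 42 hex

42


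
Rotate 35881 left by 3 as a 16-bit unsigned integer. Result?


Rotate 0b1000110000101001 left by 3 (16-bit) = 0b110000101001100 = 24908

24908


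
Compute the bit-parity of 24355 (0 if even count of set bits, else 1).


0b101111100100011 has 9 ones => parity 1

1


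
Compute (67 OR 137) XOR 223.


Step 1: 67 | 137 = 203
Step 2: 203 ^ 223 = 20

20


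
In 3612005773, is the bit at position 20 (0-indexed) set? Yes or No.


0b11010111010010101101010110001101, bit 20 = 0. No

No


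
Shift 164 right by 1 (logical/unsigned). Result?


0b10100100 >> 1 = 0b1010010 = 82

82


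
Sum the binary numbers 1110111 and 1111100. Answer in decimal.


1110111 + 1111100 = 11110011 = 243

243


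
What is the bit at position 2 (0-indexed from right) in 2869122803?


0b10101011000000110101011011110011, position 2 = 0

0


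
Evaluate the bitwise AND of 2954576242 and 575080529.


0b10110000000110110100000101110010 & 0b100010010001110000100001010001 = 0b100000000000110000000001010000 = 537067600

537067600


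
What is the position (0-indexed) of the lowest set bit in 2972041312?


0b10110001001001011100000001100000. Lowest set bit at position 5

5


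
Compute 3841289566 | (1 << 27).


3841289566 | (1 << 27) = 3841289566 | 134217728 = 3975507294

3975507294


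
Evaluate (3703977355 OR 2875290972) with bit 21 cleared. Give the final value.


Step 1: 3703977355 | 2875290972 = 4293359071
Step 2: 4293359071 & ~(1 << 21) = 4291261919

4291261919


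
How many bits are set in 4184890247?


0b11111001011100000101101110000111 has 18 set bits

18


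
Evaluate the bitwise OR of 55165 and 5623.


0b1101011101111101 | 0b1010111110111 = 0b1101011111111111 = 55295

55295


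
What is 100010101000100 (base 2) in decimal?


100010101000100 in decimal = 17732

17732


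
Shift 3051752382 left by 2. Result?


0b10110101111001100000101110111110 << 2 = 0b1011010111100110000010111011111000 = 12207009528

12207009528


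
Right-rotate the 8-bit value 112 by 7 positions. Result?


Rotate 0b1110000 right by 7 (8-bit) = 0b11100000 = 224

224


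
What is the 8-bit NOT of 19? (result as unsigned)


~0b10011 = 0b11101100 = 236 (8-bit unsigned)

236


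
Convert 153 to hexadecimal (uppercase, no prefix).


153 = 99 hex

99


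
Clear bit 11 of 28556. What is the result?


28556 & ~(1 << 11) = 26508

26508


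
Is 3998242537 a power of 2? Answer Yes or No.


0b11101110010100000101011011101001. Multiple bits set => No

No


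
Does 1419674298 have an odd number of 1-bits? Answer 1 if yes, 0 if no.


0b1010100100111101000001010111010 has 15 ones => parity 1

1


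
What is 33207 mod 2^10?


33207 & 1023 = 439

439


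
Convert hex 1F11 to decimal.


1F11 hex = 7953 decimal

7953


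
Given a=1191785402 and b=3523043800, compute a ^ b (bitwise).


1191785402 ^ 3523043800 = 2532594274

2532594274


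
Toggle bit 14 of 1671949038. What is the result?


1671949038 ^ (1 << 14) = 1671949038 ^ 16384 = 1671932654

1671932654


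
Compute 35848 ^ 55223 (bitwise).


0b1000110000001000 ^ 0b1101011110110111 = 0b101101110111111 = 23487

23487


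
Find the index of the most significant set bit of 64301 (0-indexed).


0b1111101100101101. Highest set bit at position 15

15


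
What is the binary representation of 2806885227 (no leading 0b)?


2806885227 = 10100111010011011010101101101011 in binary

10100111010011011010101101101011


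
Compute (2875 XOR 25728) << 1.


Step 1: 2875 ^ 25728 = 28603
Step 2: 28603 << 1 = 57206

57206


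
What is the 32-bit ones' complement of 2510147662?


2510147662 ^ 4294967295 = 1784819633

1784819633


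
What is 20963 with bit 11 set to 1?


20963 | (1 << 11) = 20963 | 2048 = 23011

23011


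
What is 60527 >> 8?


0b1110110001101111 >> 8 = 0b11101100 = 236

236


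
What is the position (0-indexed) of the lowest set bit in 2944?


0b101110000000. Lowest set bit at position 7

7


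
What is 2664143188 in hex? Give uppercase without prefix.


2664143188 = 9ECB9954 hex

9ECB9954


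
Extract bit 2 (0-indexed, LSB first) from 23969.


0b101110110100001, position 2 = 0

0


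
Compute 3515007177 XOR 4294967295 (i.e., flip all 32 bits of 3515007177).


3515007177 ^ 4294967295 = 779960118

779960118


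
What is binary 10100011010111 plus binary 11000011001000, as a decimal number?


10100011010111 + 11000011001000 = 101100110011111 = 22943

22943


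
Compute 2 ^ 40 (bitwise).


0b10 ^ 0b101000 = 0b101010 = 42

42


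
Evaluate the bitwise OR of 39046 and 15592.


0b1001100010000110 | 0b11110011101000 = 0b1011110011101110 = 48366

48366


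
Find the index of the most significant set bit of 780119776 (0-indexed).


0b101110011111111010111011100000. Highest set bit at position 29

29


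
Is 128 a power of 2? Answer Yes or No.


0b10000000. Only one bit set => Yes

Yes


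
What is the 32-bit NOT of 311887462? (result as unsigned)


~0b10010100101110000011001100110 = 0b11101101011010001111100110011001 = 3983079833 (32-bit unsigned)

3983079833


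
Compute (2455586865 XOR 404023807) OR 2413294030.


Step 1: 2455586865 ^ 404023807 = 2320081358
Step 2: 2320081358 | 2413294030 = 2413818318

2413818318


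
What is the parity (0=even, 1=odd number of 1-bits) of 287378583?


0b10001001000010000110010010111 has 11 ones => parity 1

1


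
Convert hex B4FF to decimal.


B4FF hex = 46335 decimal

46335


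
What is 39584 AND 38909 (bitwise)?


0b1001101010100000 & 0b1001011111111101 = 0b1001001010100000 = 37536

37536


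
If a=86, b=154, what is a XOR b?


86 ^ 154 = 204

204


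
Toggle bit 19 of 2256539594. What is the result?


2256539594 ^ (1 << 19) = 2256539594 ^ 524288 = 2257063882

2257063882


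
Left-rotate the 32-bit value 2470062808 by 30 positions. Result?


Rotate 0b10010011001110100010101011011000 left by 30 (32-bit) = 0b100100110011101000101010110110 = 617515702

617515702


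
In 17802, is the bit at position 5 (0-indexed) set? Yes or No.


0b100010110001010, bit 5 = 0. No

No


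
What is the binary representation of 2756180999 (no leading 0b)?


2756180999 = 10100100010001111111110000000111 in binary

10100100010001111111110000000111


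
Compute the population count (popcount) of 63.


0b111111 has 6 set bits

6


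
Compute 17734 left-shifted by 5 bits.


0b100010101000110 << 5 = 0b10001010100011000000 = 567488

567488


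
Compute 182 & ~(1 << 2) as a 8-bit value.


182 & ~(1 << 2) = 178

178


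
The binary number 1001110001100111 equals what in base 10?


1001110001100111 in decimal = 40039

40039


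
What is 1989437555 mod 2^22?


1989437555 & 4194303 = 1337459

1337459


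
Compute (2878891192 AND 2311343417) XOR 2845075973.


Step 1: 2878891192 & 2311343417 = 2306884664
Step 2: 2306884664 ^ 2845075973 = 538193469

538193469


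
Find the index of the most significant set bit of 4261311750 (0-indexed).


0b11111101111111100111010100000110. Highest set bit at position 31

31


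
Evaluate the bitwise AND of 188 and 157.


0b10111100 & 0b10011101 = 0b10011100 = 156

156


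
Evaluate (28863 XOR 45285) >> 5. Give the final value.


Step 1: 28863 ^ 45285 = 49242
Step 2: 49242 >> 5 = 1538

1538


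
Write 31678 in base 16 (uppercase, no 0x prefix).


31678 = 7BBE hex

7BBE


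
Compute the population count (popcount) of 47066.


0b1011011111011010 has 11 set bits

11


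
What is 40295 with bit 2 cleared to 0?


40295 & ~(1 << 2) = 40291

40291


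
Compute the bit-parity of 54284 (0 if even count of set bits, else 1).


0b1101010000001100 has 6 ones => parity 0

0


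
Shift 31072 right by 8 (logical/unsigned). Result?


0b111100101100000 >> 8 = 0b1111001 = 121

121


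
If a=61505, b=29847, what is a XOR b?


61505 ^ 29847 = 34006

34006


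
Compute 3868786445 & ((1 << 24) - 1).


3868786445 & 16777215 = 10026765

10026765


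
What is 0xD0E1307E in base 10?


D0E1307E hex = 3504418942 decimal

3504418942


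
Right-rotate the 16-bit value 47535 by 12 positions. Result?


Rotate 0b1011100110101111 right by 12 (16-bit) = 0b1001101011111011 = 39675

39675


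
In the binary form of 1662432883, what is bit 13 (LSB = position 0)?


0b1100011000101101011011001110011, position 13 = 1

1


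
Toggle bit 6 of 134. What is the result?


134 ^ (1 << 6) = 134 ^ 64 = 198

198


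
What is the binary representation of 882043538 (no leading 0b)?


882043538 = 110100100100101110101010010010 in binary

110100100100101110101010010010


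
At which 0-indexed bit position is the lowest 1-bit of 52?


0b110100. Lowest set bit at position 2

2


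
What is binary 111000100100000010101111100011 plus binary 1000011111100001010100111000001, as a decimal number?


111000100100000010101111100011 + 1000011111100001010100111000001 = 1111100100000001101010110100100 = 2088818084

2088818084


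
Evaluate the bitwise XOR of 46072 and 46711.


0b1011001111111000 ^ 0b1011011001110111 = 0b10110001111 = 1423

1423


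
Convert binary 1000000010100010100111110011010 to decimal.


1000000010100010100111110011010 in decimal = 1079070618

1079070618


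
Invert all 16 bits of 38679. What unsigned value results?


38679 ^ 65535 = 26856

26856


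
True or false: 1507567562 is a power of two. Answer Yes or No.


0b1011001110110111010011111001010. Multiple bits set => No

No


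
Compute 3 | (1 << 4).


3 | (1 << 4) = 3 | 16 = 19

19


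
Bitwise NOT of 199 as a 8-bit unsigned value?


~0b11000111 = 0b111000 = 56 (8-bit unsigned)

56


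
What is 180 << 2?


0b10110100 << 2 = 0b1011010000 = 720

720


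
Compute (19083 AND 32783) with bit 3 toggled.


Step 1: 19083 & 32783 = 11
Step 2: 11 ^ (1 << 3) = 11 ^ 8 = 3

3


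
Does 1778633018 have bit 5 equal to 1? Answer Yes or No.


0b1101010000000111100100100111010, bit 5 = 1. Yes

Yes


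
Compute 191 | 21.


0b10111111 | 0b10101 = 0b10111111 = 191

191


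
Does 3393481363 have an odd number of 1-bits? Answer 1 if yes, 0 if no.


0b11001010010001000110101010010011 has 14 ones => parity 0

0


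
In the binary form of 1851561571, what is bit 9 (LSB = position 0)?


0b1101110010111001001011001100011, position 9 = 1

1


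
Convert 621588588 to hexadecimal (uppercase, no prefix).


621588588 = 250CB06C hex

250CB06C


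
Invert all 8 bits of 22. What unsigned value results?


22 ^ 255 = 233

233


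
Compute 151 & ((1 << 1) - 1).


151 & 1 = 1

1


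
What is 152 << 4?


0b10011000 << 4 = 0b100110000000 = 2432

2432


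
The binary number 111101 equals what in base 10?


111101 in decimal = 61

61


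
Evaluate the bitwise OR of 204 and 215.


0b11001100 | 0b11010111 = 0b11011111 = 223

223


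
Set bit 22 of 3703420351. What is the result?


3703420351 | (1 << 22) = 3703420351 | 4194304 = 3707614655

3707614655


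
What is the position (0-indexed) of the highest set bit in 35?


0b100011. Highest set bit at position 5

5


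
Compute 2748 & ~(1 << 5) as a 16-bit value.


2748 & ~(1 << 5) = 2716

2716


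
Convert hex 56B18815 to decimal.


56B18815 hex = 1454475285 decimal

1454475285


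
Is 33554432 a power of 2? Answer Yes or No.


0b10000000000000000000000000. Only one bit set => Yes

Yes


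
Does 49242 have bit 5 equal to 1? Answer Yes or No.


0b1100000001011010, bit 5 = 0. No

No


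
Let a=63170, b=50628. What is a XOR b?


63170 ^ 50628 = 13062

13062


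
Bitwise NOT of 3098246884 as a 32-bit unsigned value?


~0b10111000101010110111111011100100 = 0b1000111010101001000000100011011 = 1196720411 (32-bit unsigned)

1196720411


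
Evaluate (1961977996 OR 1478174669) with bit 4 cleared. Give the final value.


Step 1: 1961977996 | 1478174669 = 2096852941
Step 2: 2096852941 & ~(1 << 4) = 2096852941

2096852941


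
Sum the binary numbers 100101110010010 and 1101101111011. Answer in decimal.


100101110010010 + 1101101111011 = 110011100001101 = 26381

26381


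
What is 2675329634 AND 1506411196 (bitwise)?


0b10011111011101100100101001100010 & 0b1011001110010100000001010111100 = 0b11001010000100000001000100000 = 423756320

423756320


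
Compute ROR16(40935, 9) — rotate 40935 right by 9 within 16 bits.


Rotate 0b1001111111100111 right by 9 (16-bit) = 0b1111001111001111 = 62415

62415


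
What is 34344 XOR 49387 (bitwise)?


0b1000011000101000 ^ 0b1100000011101011 = 0b100011011000011 = 18115

18115


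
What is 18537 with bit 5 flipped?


18537 ^ (1 << 5) = 18537 ^ 32 = 18505

18505


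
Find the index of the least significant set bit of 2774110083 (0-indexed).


0b10100101010110011000111110000011. Lowest set bit at position 0

0


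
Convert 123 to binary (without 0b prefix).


123 = 1111011 in binary

1111011


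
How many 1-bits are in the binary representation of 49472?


0b1100000101000000 has 4 set bits

4


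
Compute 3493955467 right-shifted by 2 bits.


0b11010000010000011000011110001011 >> 2 = 0b110100000100000110000111100010 = 873488866

873488866


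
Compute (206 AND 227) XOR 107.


Step 1: 206 & 227 = 194
Step 2: 194 ^ 107 = 169

169


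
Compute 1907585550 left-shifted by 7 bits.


0b1110001101100110111001000001110 << 7 = 0b11100011011001101110010000011100000000 = 244170950400

244170950400


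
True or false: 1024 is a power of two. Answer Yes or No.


0b10000000000. Only one bit set => Yes

Yes


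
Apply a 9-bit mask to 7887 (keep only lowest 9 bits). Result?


7887 & 511 = 207

207


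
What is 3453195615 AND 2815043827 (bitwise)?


0b11001101110100111001010101011111 & 0b10100111110010100010100011110011 = 0b10000101110000100000000001010011 = 2244083795

2244083795


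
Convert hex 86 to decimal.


86 hex = 134 decimal

134


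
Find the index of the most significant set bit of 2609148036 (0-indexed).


0b10011011100001000111000010000100. Highest set bit at position 31

31


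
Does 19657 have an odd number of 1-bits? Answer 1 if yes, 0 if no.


0b100110011001001 has 7 ones => parity 1

1


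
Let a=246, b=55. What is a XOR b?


246 ^ 55 = 193

193


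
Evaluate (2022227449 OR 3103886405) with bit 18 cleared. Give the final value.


Step 1: 2022227449 | 3103886405 = 4186553853
Step 2: 4186553853 & ~(1 << 18) = 4186553853

4186553853


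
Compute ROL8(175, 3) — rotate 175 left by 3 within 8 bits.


Rotate 0b10101111 left by 3 (8-bit) = 0b1111101 = 125

125


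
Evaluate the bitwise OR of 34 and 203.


0b100010 | 0b11001011 = 0b11101011 = 235

235


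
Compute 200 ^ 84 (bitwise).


0b11001000 ^ 0b1010100 = 0b10011100 = 156

156


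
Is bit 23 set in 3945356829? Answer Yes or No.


0b11101011001010010101111000011101, bit 23 = 0. No

No


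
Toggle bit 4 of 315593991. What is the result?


315593991 ^ (1 << 4) = 315593991 ^ 16 = 315594007

315594007


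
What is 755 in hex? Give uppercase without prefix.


755 = 2F3 hex

2F3


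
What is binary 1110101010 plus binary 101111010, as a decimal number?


1110101010 + 101111010 = 10100100100 = 1316

1316


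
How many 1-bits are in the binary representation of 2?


0b10 has 1 set bits

1


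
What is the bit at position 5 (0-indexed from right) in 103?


0b1100111, position 5 = 1

1


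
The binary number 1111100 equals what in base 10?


1111100 in decimal = 124

124


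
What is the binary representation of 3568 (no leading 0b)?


3568 = 110111110000 in binary

110111110000


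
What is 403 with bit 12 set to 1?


403 | (1 << 12) = 403 | 4096 = 4499

4499


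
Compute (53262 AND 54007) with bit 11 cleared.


Step 1: 53262 & 54007 = 53254
Step 2: 53254 & ~(1 << 11) = 53254

53254


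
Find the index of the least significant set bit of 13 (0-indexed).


0b1101. Lowest set bit at position 0

0


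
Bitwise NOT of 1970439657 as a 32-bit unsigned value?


~0b1110101011100101000010111101001 = 0b10001010100011010111101000010110 = 2324527638 (32-bit unsigned)

2324527638


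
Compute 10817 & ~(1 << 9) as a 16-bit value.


10817 & ~(1 << 9) = 10305

10305


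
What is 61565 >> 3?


0b1111000001111101 >> 3 = 0b1111000001111 = 7695

7695


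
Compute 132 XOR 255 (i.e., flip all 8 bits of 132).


132 ^ 255 = 123

123


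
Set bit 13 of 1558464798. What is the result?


1558464798 | (1 << 13) = 1558464798 | 8192 = 1558472990

1558472990


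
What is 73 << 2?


0b1001001 << 2 = 0b100100100 = 292

292


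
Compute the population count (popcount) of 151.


0b10010111 has 5 set bits

5


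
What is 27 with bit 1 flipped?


27 ^ (1 << 1) = 27 ^ 2 = 25

25


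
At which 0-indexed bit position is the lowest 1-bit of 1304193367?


0b1001101101111000110100101010111. Lowest set bit at position 0

0


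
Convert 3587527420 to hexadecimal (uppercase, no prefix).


3587527420 = D5D552FC hex

D5D552FC


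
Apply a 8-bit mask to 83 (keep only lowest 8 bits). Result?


83 & 255 = 83

83


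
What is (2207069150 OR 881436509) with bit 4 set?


Step 1: 2207069150 | 881436509 = 3079518175
Step 2: 3079518175 | (1 << 4) = 3079518175 | 16 = 3079518175

3079518175


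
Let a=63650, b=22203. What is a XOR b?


63650 ^ 22203 = 44569

44569


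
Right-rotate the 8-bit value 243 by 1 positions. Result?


Rotate 0b11110011 right by 1 (8-bit) = 0b11111001 = 249

249


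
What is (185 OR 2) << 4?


Step 1: 185 | 2 = 187
Step 2: 187 << 4 = 2992

2992


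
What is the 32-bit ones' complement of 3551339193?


3551339193 ^ 4294967295 = 743628102

743628102


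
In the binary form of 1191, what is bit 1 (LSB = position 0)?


0b10010100111, position 1 = 1

1


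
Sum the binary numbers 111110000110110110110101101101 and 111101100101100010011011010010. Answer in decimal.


111110000110110110110101101101 + 111101100101100010011011010010 = 1111011101100011001010000111111 = 2075235391

2075235391


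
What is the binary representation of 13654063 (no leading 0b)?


13654063 = 110100000101100000101111 in binary

110100000101100000101111


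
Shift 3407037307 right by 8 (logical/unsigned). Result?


0b11001011000100110100001101111011 >> 8 = 0b110010110001001101000011 = 13308739

13308739


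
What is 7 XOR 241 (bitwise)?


0b111 ^ 0b11110001 = 0b11110110 = 246

246


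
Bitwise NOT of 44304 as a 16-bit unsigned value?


~0b1010110100010000 = 0b101001011101111 = 21231 (16-bit unsigned)

21231


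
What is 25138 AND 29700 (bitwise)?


0b110001000110010 & 0b111010000000100 = 0b110000000000000 = 24576

24576


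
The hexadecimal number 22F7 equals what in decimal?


22F7 hex = 8951 decimal

8951


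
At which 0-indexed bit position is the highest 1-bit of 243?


0b11110011. Highest set bit at position 7

7


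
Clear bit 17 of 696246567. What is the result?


696246567 & ~(1 << 17) = 696115495

696115495


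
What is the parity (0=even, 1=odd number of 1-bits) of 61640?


0b1111000011001000 has 7 ones => parity 1

1


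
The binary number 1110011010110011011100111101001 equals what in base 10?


1110011010110011011100111101001 in decimal = 1935260137

1935260137


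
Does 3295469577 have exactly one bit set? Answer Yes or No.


0b11000100011011001110000000001001. Multiple bits set => No

No


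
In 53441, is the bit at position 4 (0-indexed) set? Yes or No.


0b1101000011000001, bit 4 = 0. No

No


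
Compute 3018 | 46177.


0b101111001010 | 0b1011010001100001 = 0b1011111111101011 = 49131

49131


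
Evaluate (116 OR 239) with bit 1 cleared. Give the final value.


Step 1: 116 | 239 = 255
Step 2: 255 & ~(1 << 1) = 253

253


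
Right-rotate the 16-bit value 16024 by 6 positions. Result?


Rotate 0b11111010011000 right by 6 (16-bit) = 0b110000011111010 = 24826

24826


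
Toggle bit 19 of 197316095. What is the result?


197316095 ^ (1 << 19) = 197316095 ^ 524288 = 197840383

197840383


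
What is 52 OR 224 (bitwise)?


0b110100 | 0b11100000 = 0b11110100 = 244

244


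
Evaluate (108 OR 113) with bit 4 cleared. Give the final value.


Step 1: 108 | 113 = 125
Step 2: 125 & ~(1 << 4) = 109

109


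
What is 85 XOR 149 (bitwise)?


0b1010101 ^ 0b10010101 = 0b11000000 = 192

192


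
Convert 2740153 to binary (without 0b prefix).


2740153 = 1010011100111110111001 in binary

1010011100111110111001


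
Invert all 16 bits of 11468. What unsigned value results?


11468 ^ 65535 = 54067

54067


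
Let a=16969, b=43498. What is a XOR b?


16969 ^ 43498 = 60323

60323


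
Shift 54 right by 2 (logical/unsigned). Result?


0b110110 >> 2 = 0b1101 = 13

13


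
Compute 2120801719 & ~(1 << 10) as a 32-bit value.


2120801719 & ~(1 << 10) = 2120800695

2120800695


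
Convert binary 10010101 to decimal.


10010101 in decimal = 149

149


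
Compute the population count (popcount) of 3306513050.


0b11000101000101010110001010011010 has 14 set bits

14


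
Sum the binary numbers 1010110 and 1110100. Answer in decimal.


1010110 + 1110100 = 11001010 = 202

202


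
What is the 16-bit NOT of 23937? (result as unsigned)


~0b101110110000001 = 0b1010001001111110 = 41598 (16-bit unsigned)

41598


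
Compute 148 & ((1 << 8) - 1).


148 & 255 = 148

148


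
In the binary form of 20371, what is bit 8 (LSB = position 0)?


0b100111110010011, position 8 = 1

1


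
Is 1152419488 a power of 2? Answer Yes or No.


0b1000100101100001000011010100000. Multiple bits set => No

No


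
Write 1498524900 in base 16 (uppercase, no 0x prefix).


1498524900 = 5951ACE4 hex

5951ACE4


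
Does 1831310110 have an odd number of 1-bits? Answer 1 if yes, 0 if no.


0b1101101001001111001001100011110 has 17 ones => parity 1

1


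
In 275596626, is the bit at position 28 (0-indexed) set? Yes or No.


0b10000011011010100010101010010, bit 28 = 1. Yes

Yes


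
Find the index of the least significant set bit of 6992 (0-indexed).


0b1101101010000. Lowest set bit at position 4

4


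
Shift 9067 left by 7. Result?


0b10001101101011 << 7 = 0b100011011010110000000 = 1160576

1160576


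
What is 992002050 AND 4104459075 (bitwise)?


0b111011001000001100000000000010 & 0b11110100101001010001001101000011 = 0b110000001000000000000000000010 = 807403522

807403522


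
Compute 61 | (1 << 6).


61 | (1 << 6) = 61 | 64 = 125

125


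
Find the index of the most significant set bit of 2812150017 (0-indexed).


0b10100111100111100000000100000001. Highest set bit at position 31

31


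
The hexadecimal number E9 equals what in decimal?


E9 hex = 233 decimal

233


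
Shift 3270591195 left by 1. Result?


0b11000010111100010100001011011011 << 1 = 0b110000101111000101000010110110110 = 6541182390

6541182390


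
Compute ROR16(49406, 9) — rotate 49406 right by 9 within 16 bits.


Rotate 0b1100000011111110 right by 9 (16-bit) = 0b111111101100000 = 32608

32608


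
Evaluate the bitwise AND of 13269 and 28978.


0b11001111010101 & 0b111000100110010 = 0b11000100010000 = 12560

12560


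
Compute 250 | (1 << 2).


250 | (1 << 2) = 250 | 4 = 254

254


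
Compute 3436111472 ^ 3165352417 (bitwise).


0b11001100110011101110011001110000 ^ 0b10111100101010110111000111100001 = 0b1110000011001011001011110010001 = 1885706129

1885706129


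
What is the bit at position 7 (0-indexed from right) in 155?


0b10011011, position 7 = 1

1


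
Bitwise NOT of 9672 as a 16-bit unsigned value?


~0b10010111001000 = 0b1101101000110111 = 55863 (16-bit unsigned)

55863


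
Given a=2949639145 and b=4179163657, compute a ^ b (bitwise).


2949639145 ^ 4179163657 = 1456935392

1456935392


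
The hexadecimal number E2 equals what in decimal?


E2 hex = 226 decimal

226


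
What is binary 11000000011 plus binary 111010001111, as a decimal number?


11000000011 + 111010001111 = 1010010010010 = 5266

5266


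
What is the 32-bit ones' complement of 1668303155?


1668303155 ^ 4294967295 = 2626664140

2626664140


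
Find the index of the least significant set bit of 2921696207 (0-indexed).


0b10101110001001011000101111001111. Lowest set bit at position 0

0


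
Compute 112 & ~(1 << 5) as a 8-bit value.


112 & ~(1 << 5) = 80

80


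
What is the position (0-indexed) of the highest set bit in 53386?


0b1101000010001010. Highest set bit at position 15

15


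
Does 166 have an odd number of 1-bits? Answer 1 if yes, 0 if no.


0b10100110 has 4 ones => parity 0

0


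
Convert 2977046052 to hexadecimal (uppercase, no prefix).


2977046052 = B1721E24 hex

B1721E24


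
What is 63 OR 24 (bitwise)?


0b111111 | 0b11000 = 0b111111 = 63

63


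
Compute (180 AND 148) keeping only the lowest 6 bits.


Step 1: 180 & 148 = 148
Step 2: 148 & 63 = 20

20


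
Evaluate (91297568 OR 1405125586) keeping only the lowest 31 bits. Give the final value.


Step 1: 91297568 | 1405125586 = 1475450866
Step 2: 1475450866 & 2147483647 = 1475450866

1475450866


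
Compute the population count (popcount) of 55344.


0b1101100000110000 has 6 set bits

6


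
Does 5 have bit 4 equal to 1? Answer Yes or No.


0b101, bit 4 = 0. No

No


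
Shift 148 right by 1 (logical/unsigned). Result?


0b10010100 >> 1 = 0b1001010 = 74

74


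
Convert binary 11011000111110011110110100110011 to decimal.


11011000111110011110110100110011 in decimal = 3640257843

3640257843


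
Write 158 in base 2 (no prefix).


158 = 10011110 in binary

10011110


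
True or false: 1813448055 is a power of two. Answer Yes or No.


0b1101100000101110000010101110111. Multiple bits set => No

No


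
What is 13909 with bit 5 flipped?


13909 ^ (1 << 5) = 13909 ^ 32 = 13941

13941


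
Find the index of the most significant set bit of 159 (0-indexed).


0b10011111. Highest set bit at position 7

7


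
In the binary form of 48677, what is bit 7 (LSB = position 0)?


0b1011111000100101, position 7 = 0

0


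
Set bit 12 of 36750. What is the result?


36750 | (1 << 12) = 36750 | 4096 = 40846

40846


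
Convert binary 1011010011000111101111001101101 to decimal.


1011010011000111101111001101101 in decimal = 1516494445

1516494445


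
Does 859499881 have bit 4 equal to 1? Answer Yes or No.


0b110011001110101110110101101001, bit 4 = 0. No

No


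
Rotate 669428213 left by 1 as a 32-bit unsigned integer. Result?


Rotate 0b100111111001101010100111110101 left by 1 (32-bit) = 0b1001111110011010101001111101010 = 1338856426

1338856426


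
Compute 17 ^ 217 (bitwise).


0b10001 ^ 0b11011001 = 0b11001000 = 200

200


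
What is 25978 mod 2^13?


25978 & 8191 = 1402

1402


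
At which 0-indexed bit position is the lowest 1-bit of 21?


0b10101. Lowest set bit at position 0

0


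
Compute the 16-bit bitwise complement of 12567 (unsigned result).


~0b11000100010111 = 0b1100111011101000 = 52968 (16-bit unsigned)

52968


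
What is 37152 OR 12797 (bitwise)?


0b1001000100100000 | 0b11000111111101 = 0b1011000111111101 = 45565

45565


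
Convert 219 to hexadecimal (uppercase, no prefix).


219 = DB hex

DB


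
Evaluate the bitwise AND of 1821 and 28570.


0b11100011101 & 0b110111110011010 = 0b11100011000 = 1816

1816


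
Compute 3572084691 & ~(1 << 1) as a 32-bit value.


3572084691 & ~(1 << 1) = 3572084689

3572084689


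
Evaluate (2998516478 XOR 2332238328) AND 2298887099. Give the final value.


Step 1: 2998516478 ^ 2332238328 = 968530694
Step 2: 968530694 & 2298887099 = 151132930

151132930


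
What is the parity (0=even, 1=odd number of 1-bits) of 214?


0b11010110 has 5 ones => parity 1

1


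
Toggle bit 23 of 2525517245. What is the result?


2525517245 ^ (1 << 23) = 2525517245 ^ 8388608 = 2517128637

2517128637


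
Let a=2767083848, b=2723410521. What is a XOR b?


2767083848 ^ 2723410521 = 113093393

113093393


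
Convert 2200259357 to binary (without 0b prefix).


2200259357 = 10000011001001010100101100011101 in binary

10000011001001010100101100011101


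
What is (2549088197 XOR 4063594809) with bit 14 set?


Step 1: 2549088197 ^ 4063594809 = 1708816124
Step 2: 1708816124 | (1 << 14) = 1708816124 | 16384 = 1708816124

1708816124


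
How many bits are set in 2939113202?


0b10101111001011110100111011110010 has 20 set bits

20


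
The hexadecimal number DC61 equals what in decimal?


DC61 hex = 56417 decimal

56417


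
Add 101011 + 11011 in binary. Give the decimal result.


101011 + 11011 = 1000110 = 70

70


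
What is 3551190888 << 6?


0b11010011101010101101111101101000 << 6 = 0b11010011101010101101111101101000000000 = 227276216832

227276216832


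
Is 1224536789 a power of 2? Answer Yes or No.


0b1001000111111001111001011010101. Multiple bits set => No

No


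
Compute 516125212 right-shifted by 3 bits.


0b11110110000110111001000011100 >> 3 = 0b11110110000110111001000011 = 64515651

64515651


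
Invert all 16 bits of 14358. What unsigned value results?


14358 ^ 65535 = 51177

51177


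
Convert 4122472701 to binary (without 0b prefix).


4122472701 = 11110101101101111111000011111101 in binary

11110101101101111111000011111101


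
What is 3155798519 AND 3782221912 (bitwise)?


0b10111100000110011010100111110111 & 0b11100001011100000010000001011000 = 0b10100000000100000010000001010000 = 2685411408

2685411408


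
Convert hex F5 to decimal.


F5 hex = 245 decimal

245


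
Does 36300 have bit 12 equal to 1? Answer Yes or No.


0b1000110111001100, bit 12 = 0. No

No


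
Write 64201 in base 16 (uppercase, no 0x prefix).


64201 = FAC9 hex

FAC9


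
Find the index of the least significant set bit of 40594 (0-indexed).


0b1001111010010010. Lowest set bit at position 1

1


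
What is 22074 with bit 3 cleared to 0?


22074 & ~(1 << 3) = 22066

22066


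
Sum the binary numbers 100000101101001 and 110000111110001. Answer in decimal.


100000101101001 + 110000111110001 = 1010001101011010 = 41818

41818


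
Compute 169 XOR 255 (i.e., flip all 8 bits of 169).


169 ^ 255 = 86

86


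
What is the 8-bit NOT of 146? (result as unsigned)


~0b10010010 = 0b1101101 = 109 (8-bit unsigned)

109


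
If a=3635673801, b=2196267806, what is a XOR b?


3635673801 ^ 2196267806 = 1515952599

1515952599


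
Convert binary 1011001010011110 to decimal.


1011001010011110 in decimal = 45726

45726


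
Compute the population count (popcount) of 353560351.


0b10101000100101110011100011111 has 16 set bits

16


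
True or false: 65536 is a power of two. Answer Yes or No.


0b10000000000000000. Only one bit set => Yes

Yes


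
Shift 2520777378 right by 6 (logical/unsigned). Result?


0b10010110010000000000001010100010 >> 6 = 0b10010110010000000000001010 = 39387146

39387146


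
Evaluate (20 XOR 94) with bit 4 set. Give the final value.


Step 1: 20 ^ 94 = 74
Step 2: 74 | (1 << 4) = 74 | 16 = 90

90


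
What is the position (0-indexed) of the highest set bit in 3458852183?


0b11001110001010011110010101010111. Highest set bit at position 31

31


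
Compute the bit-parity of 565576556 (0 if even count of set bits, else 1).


0b100001101101100000001101101100 has 13 ones => parity 1

1


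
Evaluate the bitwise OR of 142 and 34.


0b10001110 | 0b100010 = 0b10101110 = 174

174


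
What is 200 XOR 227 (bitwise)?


0b11001000 ^ 0b11100011 = 0b101011 = 43

43


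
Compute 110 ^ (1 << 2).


110 ^ (1 << 2) = 110 ^ 4 = 106

106


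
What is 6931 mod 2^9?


6931 & 511 = 275

275


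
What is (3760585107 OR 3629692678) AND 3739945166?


Step 1: 3760585107 | 3629692678 = 4169006999
Step 2: 4169006999 & 3739945166 = 3630762118

3630762118


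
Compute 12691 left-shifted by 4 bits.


0b11000110010011 << 4 = 0b110001100100110000 = 203056

203056


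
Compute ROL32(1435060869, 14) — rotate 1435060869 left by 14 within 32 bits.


Rotate 0b1010101100010010100101010000101 left by 14 (32-bit) = 0b1010010101000010101010101100010 = 1386304866

1386304866


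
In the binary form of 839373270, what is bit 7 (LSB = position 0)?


0b110010000001111101000111010110, position 7 = 1

1


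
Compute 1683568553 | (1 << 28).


1683568553 | (1 << 28) = 1683568553 | 268435456 = 1952004009

1952004009


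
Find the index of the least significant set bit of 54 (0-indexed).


0b110110. Lowest set bit at position 1

1


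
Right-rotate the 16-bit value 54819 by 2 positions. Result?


Rotate 0b1101011000100011 right by 2 (16-bit) = 0b1111010110001000 = 62856

62856
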